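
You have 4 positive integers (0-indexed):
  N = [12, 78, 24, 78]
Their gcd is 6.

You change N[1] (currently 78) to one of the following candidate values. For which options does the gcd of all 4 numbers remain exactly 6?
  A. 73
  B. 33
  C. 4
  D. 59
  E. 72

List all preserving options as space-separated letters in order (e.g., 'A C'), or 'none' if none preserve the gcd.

Old gcd = 6; gcd of others (without N[1]) = 6
New gcd for candidate v: gcd(6, v). Preserves old gcd iff gcd(6, v) = 6.
  Option A: v=73, gcd(6,73)=1 -> changes
  Option B: v=33, gcd(6,33)=3 -> changes
  Option C: v=4, gcd(6,4)=2 -> changes
  Option D: v=59, gcd(6,59)=1 -> changes
  Option E: v=72, gcd(6,72)=6 -> preserves

Answer: E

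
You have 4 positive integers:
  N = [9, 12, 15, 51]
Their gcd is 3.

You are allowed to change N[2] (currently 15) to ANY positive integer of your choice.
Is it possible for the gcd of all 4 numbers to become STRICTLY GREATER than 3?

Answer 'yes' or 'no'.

Current gcd = 3
gcd of all OTHER numbers (without N[2]=15): gcd([9, 12, 51]) = 3
The new gcd after any change is gcd(3, new_value).
This can be at most 3.
Since 3 = old gcd 3, the gcd can only stay the same or decrease.

Answer: no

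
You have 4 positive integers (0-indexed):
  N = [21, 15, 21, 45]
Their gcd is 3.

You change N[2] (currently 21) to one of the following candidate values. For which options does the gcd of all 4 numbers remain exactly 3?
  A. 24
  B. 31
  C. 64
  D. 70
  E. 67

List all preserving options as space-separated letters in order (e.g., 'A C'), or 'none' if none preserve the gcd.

Answer: A

Derivation:
Old gcd = 3; gcd of others (without N[2]) = 3
New gcd for candidate v: gcd(3, v). Preserves old gcd iff gcd(3, v) = 3.
  Option A: v=24, gcd(3,24)=3 -> preserves
  Option B: v=31, gcd(3,31)=1 -> changes
  Option C: v=64, gcd(3,64)=1 -> changes
  Option D: v=70, gcd(3,70)=1 -> changes
  Option E: v=67, gcd(3,67)=1 -> changes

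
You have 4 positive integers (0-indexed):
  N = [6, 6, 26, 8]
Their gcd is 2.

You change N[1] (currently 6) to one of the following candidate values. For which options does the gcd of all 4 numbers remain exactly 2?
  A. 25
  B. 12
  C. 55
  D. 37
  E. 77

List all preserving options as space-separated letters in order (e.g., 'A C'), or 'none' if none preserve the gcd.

Answer: B

Derivation:
Old gcd = 2; gcd of others (without N[1]) = 2
New gcd for candidate v: gcd(2, v). Preserves old gcd iff gcd(2, v) = 2.
  Option A: v=25, gcd(2,25)=1 -> changes
  Option B: v=12, gcd(2,12)=2 -> preserves
  Option C: v=55, gcd(2,55)=1 -> changes
  Option D: v=37, gcd(2,37)=1 -> changes
  Option E: v=77, gcd(2,77)=1 -> changes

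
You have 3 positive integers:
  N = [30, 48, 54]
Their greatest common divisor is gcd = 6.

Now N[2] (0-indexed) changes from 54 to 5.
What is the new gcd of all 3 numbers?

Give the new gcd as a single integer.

Answer: 1

Derivation:
Numbers: [30, 48, 54], gcd = 6
Change: index 2, 54 -> 5
gcd of the OTHER numbers (without index 2): gcd([30, 48]) = 6
New gcd = gcd(g_others, new_val) = gcd(6, 5) = 1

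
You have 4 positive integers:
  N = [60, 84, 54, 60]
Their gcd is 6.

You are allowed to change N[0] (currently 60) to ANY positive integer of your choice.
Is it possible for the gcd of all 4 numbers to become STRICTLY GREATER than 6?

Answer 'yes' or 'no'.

Current gcd = 6
gcd of all OTHER numbers (without N[0]=60): gcd([84, 54, 60]) = 6
The new gcd after any change is gcd(6, new_value).
This can be at most 6.
Since 6 = old gcd 6, the gcd can only stay the same or decrease.

Answer: no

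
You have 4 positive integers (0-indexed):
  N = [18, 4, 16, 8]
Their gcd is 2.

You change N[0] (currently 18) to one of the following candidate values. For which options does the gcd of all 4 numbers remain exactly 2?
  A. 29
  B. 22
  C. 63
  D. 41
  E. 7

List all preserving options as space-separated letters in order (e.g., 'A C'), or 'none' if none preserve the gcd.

Answer: B

Derivation:
Old gcd = 2; gcd of others (without N[0]) = 4
New gcd for candidate v: gcd(4, v). Preserves old gcd iff gcd(4, v) = 2.
  Option A: v=29, gcd(4,29)=1 -> changes
  Option B: v=22, gcd(4,22)=2 -> preserves
  Option C: v=63, gcd(4,63)=1 -> changes
  Option D: v=41, gcd(4,41)=1 -> changes
  Option E: v=7, gcd(4,7)=1 -> changes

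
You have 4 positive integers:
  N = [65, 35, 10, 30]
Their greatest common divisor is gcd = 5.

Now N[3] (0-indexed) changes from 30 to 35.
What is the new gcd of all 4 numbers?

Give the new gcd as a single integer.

Numbers: [65, 35, 10, 30], gcd = 5
Change: index 3, 30 -> 35
gcd of the OTHER numbers (without index 3): gcd([65, 35, 10]) = 5
New gcd = gcd(g_others, new_val) = gcd(5, 35) = 5

Answer: 5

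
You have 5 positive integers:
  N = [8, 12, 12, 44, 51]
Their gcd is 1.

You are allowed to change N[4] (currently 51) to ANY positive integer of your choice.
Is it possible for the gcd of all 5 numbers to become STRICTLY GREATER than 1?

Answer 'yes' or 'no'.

Current gcd = 1
gcd of all OTHER numbers (without N[4]=51): gcd([8, 12, 12, 44]) = 4
The new gcd after any change is gcd(4, new_value).
This can be at most 4.
Since 4 > old gcd 1, the gcd CAN increase (e.g., set N[4] = 4).

Answer: yes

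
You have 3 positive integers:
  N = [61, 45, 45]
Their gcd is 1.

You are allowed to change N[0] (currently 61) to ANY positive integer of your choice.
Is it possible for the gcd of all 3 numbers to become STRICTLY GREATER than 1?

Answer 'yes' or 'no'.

Answer: yes

Derivation:
Current gcd = 1
gcd of all OTHER numbers (without N[0]=61): gcd([45, 45]) = 45
The new gcd after any change is gcd(45, new_value).
This can be at most 45.
Since 45 > old gcd 1, the gcd CAN increase (e.g., set N[0] = 45).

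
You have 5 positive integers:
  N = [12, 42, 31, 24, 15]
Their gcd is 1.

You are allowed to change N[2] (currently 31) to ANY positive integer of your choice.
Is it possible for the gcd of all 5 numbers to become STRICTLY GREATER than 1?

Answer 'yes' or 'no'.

Current gcd = 1
gcd of all OTHER numbers (without N[2]=31): gcd([12, 42, 24, 15]) = 3
The new gcd after any change is gcd(3, new_value).
This can be at most 3.
Since 3 > old gcd 1, the gcd CAN increase (e.g., set N[2] = 3).

Answer: yes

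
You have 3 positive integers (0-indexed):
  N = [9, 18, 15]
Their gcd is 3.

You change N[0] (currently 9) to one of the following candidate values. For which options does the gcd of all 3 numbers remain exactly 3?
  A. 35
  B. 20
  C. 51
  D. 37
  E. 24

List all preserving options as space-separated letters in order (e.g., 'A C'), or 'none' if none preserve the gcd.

Answer: C E

Derivation:
Old gcd = 3; gcd of others (without N[0]) = 3
New gcd for candidate v: gcd(3, v). Preserves old gcd iff gcd(3, v) = 3.
  Option A: v=35, gcd(3,35)=1 -> changes
  Option B: v=20, gcd(3,20)=1 -> changes
  Option C: v=51, gcd(3,51)=3 -> preserves
  Option D: v=37, gcd(3,37)=1 -> changes
  Option E: v=24, gcd(3,24)=3 -> preserves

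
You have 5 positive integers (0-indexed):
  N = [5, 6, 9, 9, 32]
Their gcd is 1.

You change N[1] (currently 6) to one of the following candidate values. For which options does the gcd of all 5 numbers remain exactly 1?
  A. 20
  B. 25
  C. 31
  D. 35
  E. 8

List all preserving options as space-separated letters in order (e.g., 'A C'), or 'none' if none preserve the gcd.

Answer: A B C D E

Derivation:
Old gcd = 1; gcd of others (without N[1]) = 1
New gcd for candidate v: gcd(1, v). Preserves old gcd iff gcd(1, v) = 1.
  Option A: v=20, gcd(1,20)=1 -> preserves
  Option B: v=25, gcd(1,25)=1 -> preserves
  Option C: v=31, gcd(1,31)=1 -> preserves
  Option D: v=35, gcd(1,35)=1 -> preserves
  Option E: v=8, gcd(1,8)=1 -> preserves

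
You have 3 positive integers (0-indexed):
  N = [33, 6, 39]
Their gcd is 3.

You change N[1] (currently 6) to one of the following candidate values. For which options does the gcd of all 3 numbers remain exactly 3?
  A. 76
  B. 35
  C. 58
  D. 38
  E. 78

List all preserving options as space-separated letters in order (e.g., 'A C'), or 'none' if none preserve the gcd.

Old gcd = 3; gcd of others (without N[1]) = 3
New gcd for candidate v: gcd(3, v). Preserves old gcd iff gcd(3, v) = 3.
  Option A: v=76, gcd(3,76)=1 -> changes
  Option B: v=35, gcd(3,35)=1 -> changes
  Option C: v=58, gcd(3,58)=1 -> changes
  Option D: v=38, gcd(3,38)=1 -> changes
  Option E: v=78, gcd(3,78)=3 -> preserves

Answer: E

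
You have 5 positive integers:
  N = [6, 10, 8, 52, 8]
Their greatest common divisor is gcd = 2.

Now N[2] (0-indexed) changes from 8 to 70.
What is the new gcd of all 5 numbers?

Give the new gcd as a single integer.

Answer: 2

Derivation:
Numbers: [6, 10, 8, 52, 8], gcd = 2
Change: index 2, 8 -> 70
gcd of the OTHER numbers (without index 2): gcd([6, 10, 52, 8]) = 2
New gcd = gcd(g_others, new_val) = gcd(2, 70) = 2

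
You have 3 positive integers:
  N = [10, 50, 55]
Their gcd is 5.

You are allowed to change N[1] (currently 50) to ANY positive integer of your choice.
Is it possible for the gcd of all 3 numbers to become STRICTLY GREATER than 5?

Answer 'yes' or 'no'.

Answer: no

Derivation:
Current gcd = 5
gcd of all OTHER numbers (without N[1]=50): gcd([10, 55]) = 5
The new gcd after any change is gcd(5, new_value).
This can be at most 5.
Since 5 = old gcd 5, the gcd can only stay the same or decrease.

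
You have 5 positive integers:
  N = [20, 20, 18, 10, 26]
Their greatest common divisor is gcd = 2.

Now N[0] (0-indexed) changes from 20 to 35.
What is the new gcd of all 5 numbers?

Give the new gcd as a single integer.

Numbers: [20, 20, 18, 10, 26], gcd = 2
Change: index 0, 20 -> 35
gcd of the OTHER numbers (without index 0): gcd([20, 18, 10, 26]) = 2
New gcd = gcd(g_others, new_val) = gcd(2, 35) = 1

Answer: 1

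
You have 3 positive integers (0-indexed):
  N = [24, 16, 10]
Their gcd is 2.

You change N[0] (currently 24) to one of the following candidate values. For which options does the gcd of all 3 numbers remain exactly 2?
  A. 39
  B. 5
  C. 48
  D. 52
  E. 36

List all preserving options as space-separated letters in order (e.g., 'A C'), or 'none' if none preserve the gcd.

Old gcd = 2; gcd of others (without N[0]) = 2
New gcd for candidate v: gcd(2, v). Preserves old gcd iff gcd(2, v) = 2.
  Option A: v=39, gcd(2,39)=1 -> changes
  Option B: v=5, gcd(2,5)=1 -> changes
  Option C: v=48, gcd(2,48)=2 -> preserves
  Option D: v=52, gcd(2,52)=2 -> preserves
  Option E: v=36, gcd(2,36)=2 -> preserves

Answer: C D E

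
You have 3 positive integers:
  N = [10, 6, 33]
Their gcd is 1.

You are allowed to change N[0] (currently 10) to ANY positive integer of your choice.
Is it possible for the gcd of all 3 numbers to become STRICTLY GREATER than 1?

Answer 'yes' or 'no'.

Answer: yes

Derivation:
Current gcd = 1
gcd of all OTHER numbers (without N[0]=10): gcd([6, 33]) = 3
The new gcd after any change is gcd(3, new_value).
This can be at most 3.
Since 3 > old gcd 1, the gcd CAN increase (e.g., set N[0] = 3).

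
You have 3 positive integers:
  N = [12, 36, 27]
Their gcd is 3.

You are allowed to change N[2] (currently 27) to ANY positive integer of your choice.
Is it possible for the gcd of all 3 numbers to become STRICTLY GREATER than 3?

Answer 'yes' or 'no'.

Current gcd = 3
gcd of all OTHER numbers (without N[2]=27): gcd([12, 36]) = 12
The new gcd after any change is gcd(12, new_value).
This can be at most 12.
Since 12 > old gcd 3, the gcd CAN increase (e.g., set N[2] = 12).

Answer: yes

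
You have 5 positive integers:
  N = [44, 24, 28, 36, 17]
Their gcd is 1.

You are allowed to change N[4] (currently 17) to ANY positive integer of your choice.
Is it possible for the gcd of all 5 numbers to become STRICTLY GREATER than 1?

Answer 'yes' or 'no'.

Answer: yes

Derivation:
Current gcd = 1
gcd of all OTHER numbers (without N[4]=17): gcd([44, 24, 28, 36]) = 4
The new gcd after any change is gcd(4, new_value).
This can be at most 4.
Since 4 > old gcd 1, the gcd CAN increase (e.g., set N[4] = 4).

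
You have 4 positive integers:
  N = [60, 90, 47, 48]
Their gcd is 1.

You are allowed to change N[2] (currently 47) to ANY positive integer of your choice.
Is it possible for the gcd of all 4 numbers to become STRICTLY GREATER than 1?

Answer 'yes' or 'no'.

Current gcd = 1
gcd of all OTHER numbers (without N[2]=47): gcd([60, 90, 48]) = 6
The new gcd after any change is gcd(6, new_value).
This can be at most 6.
Since 6 > old gcd 1, the gcd CAN increase (e.g., set N[2] = 6).

Answer: yes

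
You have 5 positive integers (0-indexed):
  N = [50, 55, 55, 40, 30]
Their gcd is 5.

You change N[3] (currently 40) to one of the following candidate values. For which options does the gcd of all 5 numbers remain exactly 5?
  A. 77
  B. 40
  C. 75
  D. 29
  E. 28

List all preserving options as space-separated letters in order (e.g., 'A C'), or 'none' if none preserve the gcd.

Old gcd = 5; gcd of others (without N[3]) = 5
New gcd for candidate v: gcd(5, v). Preserves old gcd iff gcd(5, v) = 5.
  Option A: v=77, gcd(5,77)=1 -> changes
  Option B: v=40, gcd(5,40)=5 -> preserves
  Option C: v=75, gcd(5,75)=5 -> preserves
  Option D: v=29, gcd(5,29)=1 -> changes
  Option E: v=28, gcd(5,28)=1 -> changes

Answer: B C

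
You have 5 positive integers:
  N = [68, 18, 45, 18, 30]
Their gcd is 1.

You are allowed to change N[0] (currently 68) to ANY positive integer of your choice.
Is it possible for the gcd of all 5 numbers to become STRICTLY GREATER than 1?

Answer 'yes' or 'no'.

Current gcd = 1
gcd of all OTHER numbers (without N[0]=68): gcd([18, 45, 18, 30]) = 3
The new gcd after any change is gcd(3, new_value).
This can be at most 3.
Since 3 > old gcd 1, the gcd CAN increase (e.g., set N[0] = 3).

Answer: yes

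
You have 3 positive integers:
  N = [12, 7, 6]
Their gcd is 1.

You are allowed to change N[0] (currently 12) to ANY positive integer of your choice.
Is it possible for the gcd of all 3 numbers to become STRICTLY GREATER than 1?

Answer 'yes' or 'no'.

Current gcd = 1
gcd of all OTHER numbers (without N[0]=12): gcd([7, 6]) = 1
The new gcd after any change is gcd(1, new_value).
This can be at most 1.
Since 1 = old gcd 1, the gcd can only stay the same or decrease.

Answer: no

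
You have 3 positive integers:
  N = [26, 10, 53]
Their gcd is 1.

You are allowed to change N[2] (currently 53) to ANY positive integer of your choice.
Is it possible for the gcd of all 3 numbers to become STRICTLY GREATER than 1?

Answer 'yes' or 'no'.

Answer: yes

Derivation:
Current gcd = 1
gcd of all OTHER numbers (without N[2]=53): gcd([26, 10]) = 2
The new gcd after any change is gcd(2, new_value).
This can be at most 2.
Since 2 > old gcd 1, the gcd CAN increase (e.g., set N[2] = 2).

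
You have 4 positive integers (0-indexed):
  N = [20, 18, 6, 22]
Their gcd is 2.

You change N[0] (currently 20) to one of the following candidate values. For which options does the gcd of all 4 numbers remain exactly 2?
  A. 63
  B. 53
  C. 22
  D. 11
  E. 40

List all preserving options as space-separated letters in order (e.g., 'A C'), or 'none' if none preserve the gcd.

Old gcd = 2; gcd of others (without N[0]) = 2
New gcd for candidate v: gcd(2, v). Preserves old gcd iff gcd(2, v) = 2.
  Option A: v=63, gcd(2,63)=1 -> changes
  Option B: v=53, gcd(2,53)=1 -> changes
  Option C: v=22, gcd(2,22)=2 -> preserves
  Option D: v=11, gcd(2,11)=1 -> changes
  Option E: v=40, gcd(2,40)=2 -> preserves

Answer: C E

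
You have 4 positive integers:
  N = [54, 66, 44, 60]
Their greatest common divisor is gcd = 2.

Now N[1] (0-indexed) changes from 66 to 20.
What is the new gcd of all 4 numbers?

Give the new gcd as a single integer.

Numbers: [54, 66, 44, 60], gcd = 2
Change: index 1, 66 -> 20
gcd of the OTHER numbers (without index 1): gcd([54, 44, 60]) = 2
New gcd = gcd(g_others, new_val) = gcd(2, 20) = 2

Answer: 2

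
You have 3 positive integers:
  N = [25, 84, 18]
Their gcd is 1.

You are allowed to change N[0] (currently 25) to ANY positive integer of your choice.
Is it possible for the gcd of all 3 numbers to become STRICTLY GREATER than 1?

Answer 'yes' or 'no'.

Current gcd = 1
gcd of all OTHER numbers (without N[0]=25): gcd([84, 18]) = 6
The new gcd after any change is gcd(6, new_value).
This can be at most 6.
Since 6 > old gcd 1, the gcd CAN increase (e.g., set N[0] = 6).

Answer: yes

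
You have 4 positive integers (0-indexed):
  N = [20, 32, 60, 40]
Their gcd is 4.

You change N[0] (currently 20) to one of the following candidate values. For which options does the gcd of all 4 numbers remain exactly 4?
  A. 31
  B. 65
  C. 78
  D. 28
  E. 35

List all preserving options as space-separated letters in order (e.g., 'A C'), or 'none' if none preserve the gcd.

Answer: D

Derivation:
Old gcd = 4; gcd of others (without N[0]) = 4
New gcd for candidate v: gcd(4, v). Preserves old gcd iff gcd(4, v) = 4.
  Option A: v=31, gcd(4,31)=1 -> changes
  Option B: v=65, gcd(4,65)=1 -> changes
  Option C: v=78, gcd(4,78)=2 -> changes
  Option D: v=28, gcd(4,28)=4 -> preserves
  Option E: v=35, gcd(4,35)=1 -> changes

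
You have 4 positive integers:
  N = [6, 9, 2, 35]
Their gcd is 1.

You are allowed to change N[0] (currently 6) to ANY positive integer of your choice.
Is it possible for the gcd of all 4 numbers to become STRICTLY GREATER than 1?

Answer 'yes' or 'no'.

Current gcd = 1
gcd of all OTHER numbers (without N[0]=6): gcd([9, 2, 35]) = 1
The new gcd after any change is gcd(1, new_value).
This can be at most 1.
Since 1 = old gcd 1, the gcd can only stay the same or decrease.

Answer: no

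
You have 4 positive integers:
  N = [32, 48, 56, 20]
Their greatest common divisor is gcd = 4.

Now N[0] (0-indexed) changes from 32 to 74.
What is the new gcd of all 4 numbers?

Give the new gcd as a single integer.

Answer: 2

Derivation:
Numbers: [32, 48, 56, 20], gcd = 4
Change: index 0, 32 -> 74
gcd of the OTHER numbers (without index 0): gcd([48, 56, 20]) = 4
New gcd = gcd(g_others, new_val) = gcd(4, 74) = 2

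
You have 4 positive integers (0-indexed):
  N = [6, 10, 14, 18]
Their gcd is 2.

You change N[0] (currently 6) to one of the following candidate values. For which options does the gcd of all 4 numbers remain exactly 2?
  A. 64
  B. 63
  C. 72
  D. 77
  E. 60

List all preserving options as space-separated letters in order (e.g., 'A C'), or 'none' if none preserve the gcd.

Answer: A C E

Derivation:
Old gcd = 2; gcd of others (without N[0]) = 2
New gcd for candidate v: gcd(2, v). Preserves old gcd iff gcd(2, v) = 2.
  Option A: v=64, gcd(2,64)=2 -> preserves
  Option B: v=63, gcd(2,63)=1 -> changes
  Option C: v=72, gcd(2,72)=2 -> preserves
  Option D: v=77, gcd(2,77)=1 -> changes
  Option E: v=60, gcd(2,60)=2 -> preserves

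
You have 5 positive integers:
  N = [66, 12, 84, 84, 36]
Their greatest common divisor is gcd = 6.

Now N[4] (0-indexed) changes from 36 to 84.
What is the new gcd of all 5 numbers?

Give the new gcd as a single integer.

Answer: 6

Derivation:
Numbers: [66, 12, 84, 84, 36], gcd = 6
Change: index 4, 36 -> 84
gcd of the OTHER numbers (without index 4): gcd([66, 12, 84, 84]) = 6
New gcd = gcd(g_others, new_val) = gcd(6, 84) = 6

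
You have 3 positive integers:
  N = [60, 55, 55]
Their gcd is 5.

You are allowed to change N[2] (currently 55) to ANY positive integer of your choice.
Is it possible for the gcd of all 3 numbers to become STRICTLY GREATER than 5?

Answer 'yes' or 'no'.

Current gcd = 5
gcd of all OTHER numbers (without N[2]=55): gcd([60, 55]) = 5
The new gcd after any change is gcd(5, new_value).
This can be at most 5.
Since 5 = old gcd 5, the gcd can only stay the same or decrease.

Answer: no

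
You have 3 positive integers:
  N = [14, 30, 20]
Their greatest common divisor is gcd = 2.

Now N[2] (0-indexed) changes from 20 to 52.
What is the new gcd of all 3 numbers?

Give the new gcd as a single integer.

Answer: 2

Derivation:
Numbers: [14, 30, 20], gcd = 2
Change: index 2, 20 -> 52
gcd of the OTHER numbers (without index 2): gcd([14, 30]) = 2
New gcd = gcd(g_others, new_val) = gcd(2, 52) = 2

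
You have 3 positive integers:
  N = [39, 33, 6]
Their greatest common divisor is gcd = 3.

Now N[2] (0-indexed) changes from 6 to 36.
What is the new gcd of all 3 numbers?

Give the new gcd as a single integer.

Numbers: [39, 33, 6], gcd = 3
Change: index 2, 6 -> 36
gcd of the OTHER numbers (without index 2): gcd([39, 33]) = 3
New gcd = gcd(g_others, new_val) = gcd(3, 36) = 3

Answer: 3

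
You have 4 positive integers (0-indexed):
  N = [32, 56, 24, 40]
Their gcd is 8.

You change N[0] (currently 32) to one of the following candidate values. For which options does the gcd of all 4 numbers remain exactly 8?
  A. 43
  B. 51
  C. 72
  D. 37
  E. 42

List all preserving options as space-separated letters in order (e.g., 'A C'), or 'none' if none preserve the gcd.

Answer: C

Derivation:
Old gcd = 8; gcd of others (without N[0]) = 8
New gcd for candidate v: gcd(8, v). Preserves old gcd iff gcd(8, v) = 8.
  Option A: v=43, gcd(8,43)=1 -> changes
  Option B: v=51, gcd(8,51)=1 -> changes
  Option C: v=72, gcd(8,72)=8 -> preserves
  Option D: v=37, gcd(8,37)=1 -> changes
  Option E: v=42, gcd(8,42)=2 -> changes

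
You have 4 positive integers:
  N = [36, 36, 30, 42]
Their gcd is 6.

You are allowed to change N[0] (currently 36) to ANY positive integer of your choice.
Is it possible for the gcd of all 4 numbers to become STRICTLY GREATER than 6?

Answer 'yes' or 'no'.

Answer: no

Derivation:
Current gcd = 6
gcd of all OTHER numbers (without N[0]=36): gcd([36, 30, 42]) = 6
The new gcd after any change is gcd(6, new_value).
This can be at most 6.
Since 6 = old gcd 6, the gcd can only stay the same or decrease.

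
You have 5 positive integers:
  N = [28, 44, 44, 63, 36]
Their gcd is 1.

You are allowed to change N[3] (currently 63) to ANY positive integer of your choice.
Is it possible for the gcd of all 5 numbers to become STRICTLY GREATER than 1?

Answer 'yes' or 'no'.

Current gcd = 1
gcd of all OTHER numbers (without N[3]=63): gcd([28, 44, 44, 36]) = 4
The new gcd after any change is gcd(4, new_value).
This can be at most 4.
Since 4 > old gcd 1, the gcd CAN increase (e.g., set N[3] = 4).

Answer: yes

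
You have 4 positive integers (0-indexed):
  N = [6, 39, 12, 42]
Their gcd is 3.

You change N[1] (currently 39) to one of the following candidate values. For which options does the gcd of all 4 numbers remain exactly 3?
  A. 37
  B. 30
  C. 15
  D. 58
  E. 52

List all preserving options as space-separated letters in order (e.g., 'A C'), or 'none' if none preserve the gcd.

Answer: C

Derivation:
Old gcd = 3; gcd of others (without N[1]) = 6
New gcd for candidate v: gcd(6, v). Preserves old gcd iff gcd(6, v) = 3.
  Option A: v=37, gcd(6,37)=1 -> changes
  Option B: v=30, gcd(6,30)=6 -> changes
  Option C: v=15, gcd(6,15)=3 -> preserves
  Option D: v=58, gcd(6,58)=2 -> changes
  Option E: v=52, gcd(6,52)=2 -> changes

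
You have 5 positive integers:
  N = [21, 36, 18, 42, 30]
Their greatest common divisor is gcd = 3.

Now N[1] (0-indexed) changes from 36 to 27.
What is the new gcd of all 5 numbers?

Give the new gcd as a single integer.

Numbers: [21, 36, 18, 42, 30], gcd = 3
Change: index 1, 36 -> 27
gcd of the OTHER numbers (without index 1): gcd([21, 18, 42, 30]) = 3
New gcd = gcd(g_others, new_val) = gcd(3, 27) = 3

Answer: 3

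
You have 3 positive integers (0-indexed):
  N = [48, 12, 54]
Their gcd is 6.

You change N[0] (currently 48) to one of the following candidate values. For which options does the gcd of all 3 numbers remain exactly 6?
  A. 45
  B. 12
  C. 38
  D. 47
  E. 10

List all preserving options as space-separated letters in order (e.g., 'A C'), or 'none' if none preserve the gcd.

Answer: B

Derivation:
Old gcd = 6; gcd of others (without N[0]) = 6
New gcd for candidate v: gcd(6, v). Preserves old gcd iff gcd(6, v) = 6.
  Option A: v=45, gcd(6,45)=3 -> changes
  Option B: v=12, gcd(6,12)=6 -> preserves
  Option C: v=38, gcd(6,38)=2 -> changes
  Option D: v=47, gcd(6,47)=1 -> changes
  Option E: v=10, gcd(6,10)=2 -> changes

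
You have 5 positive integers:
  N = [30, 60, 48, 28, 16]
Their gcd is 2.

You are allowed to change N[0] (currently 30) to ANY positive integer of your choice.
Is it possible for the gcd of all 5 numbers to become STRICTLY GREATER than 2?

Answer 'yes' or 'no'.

Answer: yes

Derivation:
Current gcd = 2
gcd of all OTHER numbers (without N[0]=30): gcd([60, 48, 28, 16]) = 4
The new gcd after any change is gcd(4, new_value).
This can be at most 4.
Since 4 > old gcd 2, the gcd CAN increase (e.g., set N[0] = 4).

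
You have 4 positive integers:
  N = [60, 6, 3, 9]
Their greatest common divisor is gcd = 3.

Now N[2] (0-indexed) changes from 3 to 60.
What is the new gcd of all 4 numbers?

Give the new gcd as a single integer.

Answer: 3

Derivation:
Numbers: [60, 6, 3, 9], gcd = 3
Change: index 2, 3 -> 60
gcd of the OTHER numbers (without index 2): gcd([60, 6, 9]) = 3
New gcd = gcd(g_others, new_val) = gcd(3, 60) = 3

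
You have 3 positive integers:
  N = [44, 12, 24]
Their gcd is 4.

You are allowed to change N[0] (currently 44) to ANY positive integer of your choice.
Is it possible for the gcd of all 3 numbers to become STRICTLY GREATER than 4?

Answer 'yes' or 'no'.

Current gcd = 4
gcd of all OTHER numbers (without N[0]=44): gcd([12, 24]) = 12
The new gcd after any change is gcd(12, new_value).
This can be at most 12.
Since 12 > old gcd 4, the gcd CAN increase (e.g., set N[0] = 12).

Answer: yes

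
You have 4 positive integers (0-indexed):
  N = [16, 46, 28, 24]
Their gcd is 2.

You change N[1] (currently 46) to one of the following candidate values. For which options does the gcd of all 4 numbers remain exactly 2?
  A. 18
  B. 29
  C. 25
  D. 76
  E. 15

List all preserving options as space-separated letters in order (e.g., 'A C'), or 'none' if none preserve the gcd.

Old gcd = 2; gcd of others (without N[1]) = 4
New gcd for candidate v: gcd(4, v). Preserves old gcd iff gcd(4, v) = 2.
  Option A: v=18, gcd(4,18)=2 -> preserves
  Option B: v=29, gcd(4,29)=1 -> changes
  Option C: v=25, gcd(4,25)=1 -> changes
  Option D: v=76, gcd(4,76)=4 -> changes
  Option E: v=15, gcd(4,15)=1 -> changes

Answer: A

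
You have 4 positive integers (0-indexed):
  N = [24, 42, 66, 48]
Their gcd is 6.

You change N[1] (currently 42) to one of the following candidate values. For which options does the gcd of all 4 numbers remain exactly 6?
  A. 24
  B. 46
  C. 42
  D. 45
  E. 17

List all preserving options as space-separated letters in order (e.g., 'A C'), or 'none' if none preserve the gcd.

Old gcd = 6; gcd of others (without N[1]) = 6
New gcd for candidate v: gcd(6, v). Preserves old gcd iff gcd(6, v) = 6.
  Option A: v=24, gcd(6,24)=6 -> preserves
  Option B: v=46, gcd(6,46)=2 -> changes
  Option C: v=42, gcd(6,42)=6 -> preserves
  Option D: v=45, gcd(6,45)=3 -> changes
  Option E: v=17, gcd(6,17)=1 -> changes

Answer: A C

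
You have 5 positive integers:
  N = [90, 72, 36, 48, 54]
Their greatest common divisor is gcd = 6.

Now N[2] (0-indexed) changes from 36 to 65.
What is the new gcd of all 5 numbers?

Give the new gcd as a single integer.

Numbers: [90, 72, 36, 48, 54], gcd = 6
Change: index 2, 36 -> 65
gcd of the OTHER numbers (without index 2): gcd([90, 72, 48, 54]) = 6
New gcd = gcd(g_others, new_val) = gcd(6, 65) = 1

Answer: 1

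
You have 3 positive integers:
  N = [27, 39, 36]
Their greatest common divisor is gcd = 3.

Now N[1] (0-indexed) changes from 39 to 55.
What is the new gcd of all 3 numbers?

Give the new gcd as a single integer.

Numbers: [27, 39, 36], gcd = 3
Change: index 1, 39 -> 55
gcd of the OTHER numbers (without index 1): gcd([27, 36]) = 9
New gcd = gcd(g_others, new_val) = gcd(9, 55) = 1

Answer: 1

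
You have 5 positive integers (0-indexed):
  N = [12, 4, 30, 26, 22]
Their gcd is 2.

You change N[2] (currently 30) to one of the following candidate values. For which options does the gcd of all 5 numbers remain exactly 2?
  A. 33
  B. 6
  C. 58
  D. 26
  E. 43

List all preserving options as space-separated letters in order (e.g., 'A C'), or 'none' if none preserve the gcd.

Old gcd = 2; gcd of others (without N[2]) = 2
New gcd for candidate v: gcd(2, v). Preserves old gcd iff gcd(2, v) = 2.
  Option A: v=33, gcd(2,33)=1 -> changes
  Option B: v=6, gcd(2,6)=2 -> preserves
  Option C: v=58, gcd(2,58)=2 -> preserves
  Option D: v=26, gcd(2,26)=2 -> preserves
  Option E: v=43, gcd(2,43)=1 -> changes

Answer: B C D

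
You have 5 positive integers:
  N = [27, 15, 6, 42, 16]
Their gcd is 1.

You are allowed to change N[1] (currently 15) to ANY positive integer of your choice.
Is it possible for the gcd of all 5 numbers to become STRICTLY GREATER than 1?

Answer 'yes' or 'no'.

Current gcd = 1
gcd of all OTHER numbers (without N[1]=15): gcd([27, 6, 42, 16]) = 1
The new gcd after any change is gcd(1, new_value).
This can be at most 1.
Since 1 = old gcd 1, the gcd can only stay the same or decrease.

Answer: no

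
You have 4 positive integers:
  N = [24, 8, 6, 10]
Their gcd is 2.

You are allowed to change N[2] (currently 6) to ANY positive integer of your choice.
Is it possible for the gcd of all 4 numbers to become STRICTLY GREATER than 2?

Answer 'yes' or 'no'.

Answer: no

Derivation:
Current gcd = 2
gcd of all OTHER numbers (without N[2]=6): gcd([24, 8, 10]) = 2
The new gcd after any change is gcd(2, new_value).
This can be at most 2.
Since 2 = old gcd 2, the gcd can only stay the same or decrease.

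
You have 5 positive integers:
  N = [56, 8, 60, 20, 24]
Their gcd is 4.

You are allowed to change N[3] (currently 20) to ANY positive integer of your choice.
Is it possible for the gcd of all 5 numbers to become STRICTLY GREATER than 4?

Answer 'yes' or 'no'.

Current gcd = 4
gcd of all OTHER numbers (without N[3]=20): gcd([56, 8, 60, 24]) = 4
The new gcd after any change is gcd(4, new_value).
This can be at most 4.
Since 4 = old gcd 4, the gcd can only stay the same or decrease.

Answer: no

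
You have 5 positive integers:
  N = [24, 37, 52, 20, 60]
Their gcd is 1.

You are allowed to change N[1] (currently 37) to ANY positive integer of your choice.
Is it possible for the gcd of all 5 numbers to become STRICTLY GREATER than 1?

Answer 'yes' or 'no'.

Current gcd = 1
gcd of all OTHER numbers (without N[1]=37): gcd([24, 52, 20, 60]) = 4
The new gcd after any change is gcd(4, new_value).
This can be at most 4.
Since 4 > old gcd 1, the gcd CAN increase (e.g., set N[1] = 4).

Answer: yes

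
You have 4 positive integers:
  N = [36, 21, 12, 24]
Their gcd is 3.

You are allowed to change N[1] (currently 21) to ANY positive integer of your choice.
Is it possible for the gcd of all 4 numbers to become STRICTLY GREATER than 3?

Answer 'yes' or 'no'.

Current gcd = 3
gcd of all OTHER numbers (without N[1]=21): gcd([36, 12, 24]) = 12
The new gcd after any change is gcd(12, new_value).
This can be at most 12.
Since 12 > old gcd 3, the gcd CAN increase (e.g., set N[1] = 12).

Answer: yes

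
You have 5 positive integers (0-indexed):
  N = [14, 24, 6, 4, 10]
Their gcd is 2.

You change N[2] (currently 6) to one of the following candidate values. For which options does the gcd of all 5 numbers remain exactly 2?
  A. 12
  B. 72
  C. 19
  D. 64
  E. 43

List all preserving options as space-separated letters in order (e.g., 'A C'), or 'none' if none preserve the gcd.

Old gcd = 2; gcd of others (without N[2]) = 2
New gcd for candidate v: gcd(2, v). Preserves old gcd iff gcd(2, v) = 2.
  Option A: v=12, gcd(2,12)=2 -> preserves
  Option B: v=72, gcd(2,72)=2 -> preserves
  Option C: v=19, gcd(2,19)=1 -> changes
  Option D: v=64, gcd(2,64)=2 -> preserves
  Option E: v=43, gcd(2,43)=1 -> changes

Answer: A B D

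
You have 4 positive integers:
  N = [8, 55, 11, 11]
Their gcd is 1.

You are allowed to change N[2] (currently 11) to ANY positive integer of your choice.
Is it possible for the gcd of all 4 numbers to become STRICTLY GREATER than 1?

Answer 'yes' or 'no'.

Answer: no

Derivation:
Current gcd = 1
gcd of all OTHER numbers (without N[2]=11): gcd([8, 55, 11]) = 1
The new gcd after any change is gcd(1, new_value).
This can be at most 1.
Since 1 = old gcd 1, the gcd can only stay the same or decrease.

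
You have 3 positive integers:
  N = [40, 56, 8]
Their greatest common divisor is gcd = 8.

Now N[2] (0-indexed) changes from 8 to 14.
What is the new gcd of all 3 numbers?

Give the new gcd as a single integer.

Numbers: [40, 56, 8], gcd = 8
Change: index 2, 8 -> 14
gcd of the OTHER numbers (without index 2): gcd([40, 56]) = 8
New gcd = gcd(g_others, new_val) = gcd(8, 14) = 2

Answer: 2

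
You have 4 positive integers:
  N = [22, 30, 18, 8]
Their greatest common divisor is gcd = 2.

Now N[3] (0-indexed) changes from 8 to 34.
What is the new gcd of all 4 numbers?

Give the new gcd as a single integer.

Numbers: [22, 30, 18, 8], gcd = 2
Change: index 3, 8 -> 34
gcd of the OTHER numbers (without index 3): gcd([22, 30, 18]) = 2
New gcd = gcd(g_others, new_val) = gcd(2, 34) = 2

Answer: 2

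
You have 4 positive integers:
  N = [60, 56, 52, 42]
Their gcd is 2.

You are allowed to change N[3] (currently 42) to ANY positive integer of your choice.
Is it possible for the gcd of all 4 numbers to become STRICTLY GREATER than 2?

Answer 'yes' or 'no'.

Answer: yes

Derivation:
Current gcd = 2
gcd of all OTHER numbers (without N[3]=42): gcd([60, 56, 52]) = 4
The new gcd after any change is gcd(4, new_value).
This can be at most 4.
Since 4 > old gcd 2, the gcd CAN increase (e.g., set N[3] = 4).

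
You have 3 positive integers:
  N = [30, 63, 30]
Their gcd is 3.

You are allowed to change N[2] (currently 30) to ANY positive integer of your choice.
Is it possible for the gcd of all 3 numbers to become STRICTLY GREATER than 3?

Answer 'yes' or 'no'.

Current gcd = 3
gcd of all OTHER numbers (without N[2]=30): gcd([30, 63]) = 3
The new gcd after any change is gcd(3, new_value).
This can be at most 3.
Since 3 = old gcd 3, the gcd can only stay the same or decrease.

Answer: no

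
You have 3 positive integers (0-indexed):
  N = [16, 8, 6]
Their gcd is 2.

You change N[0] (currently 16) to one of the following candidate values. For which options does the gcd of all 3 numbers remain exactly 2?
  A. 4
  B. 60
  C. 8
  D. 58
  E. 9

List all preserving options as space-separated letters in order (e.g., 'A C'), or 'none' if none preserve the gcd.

Old gcd = 2; gcd of others (without N[0]) = 2
New gcd for candidate v: gcd(2, v). Preserves old gcd iff gcd(2, v) = 2.
  Option A: v=4, gcd(2,4)=2 -> preserves
  Option B: v=60, gcd(2,60)=2 -> preserves
  Option C: v=8, gcd(2,8)=2 -> preserves
  Option D: v=58, gcd(2,58)=2 -> preserves
  Option E: v=9, gcd(2,9)=1 -> changes

Answer: A B C D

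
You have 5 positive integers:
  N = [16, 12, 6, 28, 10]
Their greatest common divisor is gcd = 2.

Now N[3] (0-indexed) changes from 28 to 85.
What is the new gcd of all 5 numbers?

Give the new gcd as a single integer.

Answer: 1

Derivation:
Numbers: [16, 12, 6, 28, 10], gcd = 2
Change: index 3, 28 -> 85
gcd of the OTHER numbers (without index 3): gcd([16, 12, 6, 10]) = 2
New gcd = gcd(g_others, new_val) = gcd(2, 85) = 1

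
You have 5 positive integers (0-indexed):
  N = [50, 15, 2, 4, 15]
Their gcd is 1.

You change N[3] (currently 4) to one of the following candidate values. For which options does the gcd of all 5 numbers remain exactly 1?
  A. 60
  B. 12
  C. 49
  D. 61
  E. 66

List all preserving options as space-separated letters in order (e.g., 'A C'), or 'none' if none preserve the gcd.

Answer: A B C D E

Derivation:
Old gcd = 1; gcd of others (without N[3]) = 1
New gcd for candidate v: gcd(1, v). Preserves old gcd iff gcd(1, v) = 1.
  Option A: v=60, gcd(1,60)=1 -> preserves
  Option B: v=12, gcd(1,12)=1 -> preserves
  Option C: v=49, gcd(1,49)=1 -> preserves
  Option D: v=61, gcd(1,61)=1 -> preserves
  Option E: v=66, gcd(1,66)=1 -> preserves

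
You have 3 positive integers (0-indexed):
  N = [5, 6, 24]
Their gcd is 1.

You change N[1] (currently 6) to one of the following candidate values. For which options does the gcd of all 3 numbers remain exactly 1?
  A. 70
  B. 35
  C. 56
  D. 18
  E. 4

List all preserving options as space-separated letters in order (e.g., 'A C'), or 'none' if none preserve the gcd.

Answer: A B C D E

Derivation:
Old gcd = 1; gcd of others (without N[1]) = 1
New gcd for candidate v: gcd(1, v). Preserves old gcd iff gcd(1, v) = 1.
  Option A: v=70, gcd(1,70)=1 -> preserves
  Option B: v=35, gcd(1,35)=1 -> preserves
  Option C: v=56, gcd(1,56)=1 -> preserves
  Option D: v=18, gcd(1,18)=1 -> preserves
  Option E: v=4, gcd(1,4)=1 -> preserves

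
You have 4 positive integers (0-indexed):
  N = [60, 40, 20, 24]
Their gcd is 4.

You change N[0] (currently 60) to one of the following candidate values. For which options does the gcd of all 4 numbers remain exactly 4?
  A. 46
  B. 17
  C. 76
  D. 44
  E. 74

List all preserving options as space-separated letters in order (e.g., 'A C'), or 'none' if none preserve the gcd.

Answer: C D

Derivation:
Old gcd = 4; gcd of others (without N[0]) = 4
New gcd for candidate v: gcd(4, v). Preserves old gcd iff gcd(4, v) = 4.
  Option A: v=46, gcd(4,46)=2 -> changes
  Option B: v=17, gcd(4,17)=1 -> changes
  Option C: v=76, gcd(4,76)=4 -> preserves
  Option D: v=44, gcd(4,44)=4 -> preserves
  Option E: v=74, gcd(4,74)=2 -> changes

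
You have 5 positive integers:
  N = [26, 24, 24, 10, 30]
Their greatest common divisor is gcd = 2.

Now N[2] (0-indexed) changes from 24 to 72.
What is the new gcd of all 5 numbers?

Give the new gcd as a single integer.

Answer: 2

Derivation:
Numbers: [26, 24, 24, 10, 30], gcd = 2
Change: index 2, 24 -> 72
gcd of the OTHER numbers (without index 2): gcd([26, 24, 10, 30]) = 2
New gcd = gcd(g_others, new_val) = gcd(2, 72) = 2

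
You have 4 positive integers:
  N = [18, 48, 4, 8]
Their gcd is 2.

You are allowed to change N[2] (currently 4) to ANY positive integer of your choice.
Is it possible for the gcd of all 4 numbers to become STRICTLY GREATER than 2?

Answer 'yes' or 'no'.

Current gcd = 2
gcd of all OTHER numbers (without N[2]=4): gcd([18, 48, 8]) = 2
The new gcd after any change is gcd(2, new_value).
This can be at most 2.
Since 2 = old gcd 2, the gcd can only stay the same or decrease.

Answer: no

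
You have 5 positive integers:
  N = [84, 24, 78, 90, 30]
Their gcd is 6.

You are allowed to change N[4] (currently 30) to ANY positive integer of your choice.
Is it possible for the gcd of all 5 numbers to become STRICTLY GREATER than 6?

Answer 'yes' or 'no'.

Current gcd = 6
gcd of all OTHER numbers (without N[4]=30): gcd([84, 24, 78, 90]) = 6
The new gcd after any change is gcd(6, new_value).
This can be at most 6.
Since 6 = old gcd 6, the gcd can only stay the same or decrease.

Answer: no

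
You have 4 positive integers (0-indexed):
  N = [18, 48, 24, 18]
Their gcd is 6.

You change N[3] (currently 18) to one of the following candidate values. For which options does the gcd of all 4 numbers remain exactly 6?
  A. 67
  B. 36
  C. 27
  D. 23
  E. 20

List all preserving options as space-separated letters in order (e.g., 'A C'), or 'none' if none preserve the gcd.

Answer: B

Derivation:
Old gcd = 6; gcd of others (without N[3]) = 6
New gcd for candidate v: gcd(6, v). Preserves old gcd iff gcd(6, v) = 6.
  Option A: v=67, gcd(6,67)=1 -> changes
  Option B: v=36, gcd(6,36)=6 -> preserves
  Option C: v=27, gcd(6,27)=3 -> changes
  Option D: v=23, gcd(6,23)=1 -> changes
  Option E: v=20, gcd(6,20)=2 -> changes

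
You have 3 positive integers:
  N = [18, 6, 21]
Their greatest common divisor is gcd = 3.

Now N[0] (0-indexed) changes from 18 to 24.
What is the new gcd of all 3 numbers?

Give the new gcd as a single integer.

Answer: 3

Derivation:
Numbers: [18, 6, 21], gcd = 3
Change: index 0, 18 -> 24
gcd of the OTHER numbers (without index 0): gcd([6, 21]) = 3
New gcd = gcd(g_others, new_val) = gcd(3, 24) = 3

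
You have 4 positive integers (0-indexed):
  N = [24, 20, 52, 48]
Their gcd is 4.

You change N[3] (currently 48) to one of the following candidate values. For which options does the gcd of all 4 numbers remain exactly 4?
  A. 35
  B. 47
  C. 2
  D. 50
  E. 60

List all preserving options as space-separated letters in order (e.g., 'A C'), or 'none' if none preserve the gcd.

Old gcd = 4; gcd of others (without N[3]) = 4
New gcd for candidate v: gcd(4, v). Preserves old gcd iff gcd(4, v) = 4.
  Option A: v=35, gcd(4,35)=1 -> changes
  Option B: v=47, gcd(4,47)=1 -> changes
  Option C: v=2, gcd(4,2)=2 -> changes
  Option D: v=50, gcd(4,50)=2 -> changes
  Option E: v=60, gcd(4,60)=4 -> preserves

Answer: E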